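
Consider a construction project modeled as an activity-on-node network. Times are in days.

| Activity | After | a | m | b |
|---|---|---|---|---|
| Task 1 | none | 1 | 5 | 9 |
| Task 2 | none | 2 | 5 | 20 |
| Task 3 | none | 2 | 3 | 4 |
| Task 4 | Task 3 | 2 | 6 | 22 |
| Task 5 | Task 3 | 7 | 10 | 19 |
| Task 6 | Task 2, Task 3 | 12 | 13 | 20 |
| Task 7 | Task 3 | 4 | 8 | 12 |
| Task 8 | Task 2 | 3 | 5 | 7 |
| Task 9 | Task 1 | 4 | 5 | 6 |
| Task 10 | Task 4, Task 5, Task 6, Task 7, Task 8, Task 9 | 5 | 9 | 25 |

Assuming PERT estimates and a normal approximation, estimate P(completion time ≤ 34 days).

te_Task 1 = (1 + 4·5 + 9)/6 = 30/6 = 5; σ²_Task 1 = ((9−1)/6)² = 1.778
te_Task 2 = (2 + 4·5 + 20)/6 = 42/6 = 7; σ²_Task 2 = ((20−2)/6)² = 9.000
te_Task 3 = (2 + 4·3 + 4)/6 = 18/6 = 3; σ²_Task 3 = ((4−2)/6)² = 0.111
te_Task 4 = (2 + 4·6 + 22)/6 = 48/6 = 8; σ²_Task 4 = ((22−2)/6)² = 11.111
te_Task 5 = (7 + 4·10 + 19)/6 = 66/6 = 11; σ²_Task 5 = ((19−7)/6)² = 4.000
te_Task 6 = (12 + 4·13 + 20)/6 = 84/6 = 14; σ²_Task 6 = ((20−12)/6)² = 1.778
te_Task 7 = (4 + 4·8 + 12)/6 = 48/6 = 8; σ²_Task 7 = ((12−4)/6)² = 1.778
te_Task 8 = (3 + 4·5 + 7)/6 = 30/6 = 5; σ²_Task 8 = ((7−3)/6)² = 0.444
te_Task 9 = (4 + 4·5 + 6)/6 = 30/6 = 5; σ²_Task 9 = ((6−4)/6)² = 0.111
te_Task 10 = (5 + 4·9 + 25)/6 = 66/6 = 11; σ²_Task 10 = ((25−5)/6)² = 11.111

Forward pass:
ES_Task 1 = 0; EF_Task 1 = 5
ES_Task 2 = 0; EF_Task 2 = 7
ES_Task 3 = 0; EF_Task 3 = 3
ES_Task 4 = 3; EF_Task 4 = 3+8 = 11
ES_Task 5 = 3; EF_Task 5 = 3+11 = 14
ES_Task 6 = max(EF_Task 2=7, EF_Task 3=3) = 7; EF_Task 6 = 7+14 = 21
ES_Task 7 = 3; EF_Task 7 = 3+8 = 11
ES_Task 8 = 7; EF_Task 8 = 7+5 = 12
ES_Task 9 = 5; EF_Task 9 = 5+5 = 10
ES_Task 10 = max(EF_Task 4=11, EF_Task 5=14, EF_Task 6=21, EF_Task 7=11, EF_Task 8=12, EF_Task 9=10) = 21; EF_Task 10 = 21+11 = 32
Expected project duration μ = 32 days. Critical path: Task 2 → Task 6 → Task 10.

Variance along critical path = 9.000 + 1.778 + 11.111 = 21.889; σ = √21.889 = 4.679 days.
Z = (34 − 32) / 4.679 = 0.427
P(T ≤ 34) = Φ(0.427) ≈ 0.665

0.665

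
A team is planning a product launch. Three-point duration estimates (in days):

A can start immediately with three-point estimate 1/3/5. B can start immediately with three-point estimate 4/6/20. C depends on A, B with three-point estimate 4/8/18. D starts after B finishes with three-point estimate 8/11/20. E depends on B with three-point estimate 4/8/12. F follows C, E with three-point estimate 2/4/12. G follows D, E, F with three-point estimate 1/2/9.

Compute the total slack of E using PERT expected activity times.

1 days

te_A = (1 + 4·3 + 5)/6 = 18/6 = 3
te_B = (4 + 4·6 + 20)/6 = 48/6 = 8
te_C = (4 + 4·8 + 18)/6 = 54/6 = 9
te_D = (8 + 4·11 + 20)/6 = 72/6 = 12
te_E = (4 + 4·8 + 12)/6 = 48/6 = 8
te_F = (2 + 4·4 + 12)/6 = 30/6 = 5
te_G = (1 + 4·2 + 9)/6 = 18/6 = 3

Forward pass:
ES_A = 0; EF_A = 3
ES_B = 0; EF_B = 8
ES_C = max(EF_A=3, EF_B=8) = 8; EF_C = 8+9 = 17
ES_D = 8; EF_D = 8+12 = 20
ES_E = 8; EF_E = 8+8 = 16
ES_F = max(EF_C=17, EF_E=16) = 17; EF_F = 17+5 = 22
ES_G = max(EF_D=20, EF_E=16, EF_F=22) = 22; EF_G = 22+3 = 25
Expected project duration μ = 25 days. Critical path: B → C → F → G.

Backward pass:
LF_G = 25; LS_G = 25−3 = 22
LF_F = LS_G = 22; LS_F = 22−5 = 17
LF_E = min(LS_F=17, LS_G=22) = 17; LS_E = 17−8 = 9
LF_D = LS_G = 22; LS_D = 22−12 = 10
LF_C = LS_F = 17; LS_C = 17−9 = 8
LF_B = min(LS_C=8, LS_D=10, LS_E=9) = 8; LS_B = 8−8 = 0
LF_A = LS_C = 8; LS_A = 8−3 = 5
Slack_E = LS_E − ES_E = 9 − 8 = 1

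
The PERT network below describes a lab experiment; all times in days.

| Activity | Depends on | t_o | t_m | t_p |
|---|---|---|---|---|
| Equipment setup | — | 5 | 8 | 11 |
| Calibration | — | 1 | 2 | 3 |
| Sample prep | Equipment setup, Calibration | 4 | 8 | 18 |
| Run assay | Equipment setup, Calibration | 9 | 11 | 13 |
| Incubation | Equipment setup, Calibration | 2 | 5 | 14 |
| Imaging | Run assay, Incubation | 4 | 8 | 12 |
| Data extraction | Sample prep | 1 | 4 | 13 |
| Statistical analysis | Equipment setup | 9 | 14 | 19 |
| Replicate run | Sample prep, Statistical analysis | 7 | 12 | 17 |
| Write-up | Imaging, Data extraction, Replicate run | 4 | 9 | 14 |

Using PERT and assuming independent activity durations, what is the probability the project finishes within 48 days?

te_Equipment setup = (5 + 4·8 + 11)/6 = 48/6 = 8; σ²_Equipment setup = ((11−5)/6)² = 1.000
te_Calibration = (1 + 4·2 + 3)/6 = 12/6 = 2; σ²_Calibration = ((3−1)/6)² = 0.111
te_Sample prep = (4 + 4·8 + 18)/6 = 54/6 = 9; σ²_Sample prep = ((18−4)/6)² = 5.444
te_Run assay = (9 + 4·11 + 13)/6 = 66/6 = 11; σ²_Run assay = ((13−9)/6)² = 0.444
te_Incubation = (2 + 4·5 + 14)/6 = 36/6 = 6; σ²_Incubation = ((14−2)/6)² = 4.000
te_Imaging = (4 + 4·8 + 12)/6 = 48/6 = 8; σ²_Imaging = ((12−4)/6)² = 1.778
te_Data extraction = (1 + 4·4 + 13)/6 = 30/6 = 5; σ²_Data extraction = ((13−1)/6)² = 4.000
te_Statistical analysis = (9 + 4·14 + 19)/6 = 84/6 = 14; σ²_Statistical analysis = ((19−9)/6)² = 2.778
te_Replicate run = (7 + 4·12 + 17)/6 = 72/6 = 12; σ²_Replicate run = ((17−7)/6)² = 2.778
te_Write-up = (4 + 4·9 + 14)/6 = 54/6 = 9; σ²_Write-up = ((14−4)/6)² = 2.778

Forward pass:
ES_Equipment setup = 0; EF_Equipment setup = 8
ES_Calibration = 0; EF_Calibration = 2
ES_Sample prep = max(EF_Equipment setup=8, EF_Calibration=2) = 8; EF_Sample prep = 8+9 = 17
ES_Run assay = max(EF_Equipment setup=8, EF_Calibration=2) = 8; EF_Run assay = 8+11 = 19
ES_Incubation = max(EF_Equipment setup=8, EF_Calibration=2) = 8; EF_Incubation = 8+6 = 14
ES_Imaging = max(EF_Run assay=19, EF_Incubation=14) = 19; EF_Imaging = 19+8 = 27
ES_Data extraction = 17; EF_Data extraction = 17+5 = 22
ES_Statistical analysis = 8; EF_Statistical analysis = 8+14 = 22
ES_Replicate run = max(EF_Sample prep=17, EF_Statistical analysis=22) = 22; EF_Replicate run = 22+12 = 34
ES_Write-up = max(EF_Imaging=27, EF_Data extraction=22, EF_Replicate run=34) = 34; EF_Write-up = 34+9 = 43
Expected project duration μ = 43 days. Critical path: Equipment setup → Statistical analysis → Replicate run → Write-up.

Variance along critical path = 1.000 + 2.778 + 2.778 + 2.778 = 9.333; σ = √9.333 = 3.055 days.
Z = (48 − 43) / 3.055 = 1.637
P(T ≤ 48) = Φ(1.637) ≈ 0.949

0.949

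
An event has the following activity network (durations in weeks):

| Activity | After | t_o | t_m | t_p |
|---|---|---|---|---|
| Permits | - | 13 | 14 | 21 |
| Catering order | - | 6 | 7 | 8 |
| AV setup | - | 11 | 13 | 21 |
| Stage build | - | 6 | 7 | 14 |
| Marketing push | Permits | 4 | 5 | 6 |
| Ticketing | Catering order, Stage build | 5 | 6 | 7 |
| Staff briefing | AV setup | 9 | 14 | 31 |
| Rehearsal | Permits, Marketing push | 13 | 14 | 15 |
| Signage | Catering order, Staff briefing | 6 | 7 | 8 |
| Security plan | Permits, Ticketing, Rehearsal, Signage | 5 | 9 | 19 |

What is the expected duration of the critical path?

te_Permits = (13 + 4·14 + 21)/6 = 90/6 = 15
te_Catering order = (6 + 4·7 + 8)/6 = 42/6 = 7
te_AV setup = (11 + 4·13 + 21)/6 = 84/6 = 14
te_Stage build = (6 + 4·7 + 14)/6 = 48/6 = 8
te_Marketing push = (4 + 4·5 + 6)/6 = 30/6 = 5
te_Ticketing = (5 + 4·6 + 7)/6 = 36/6 = 6
te_Staff briefing = (9 + 4·14 + 31)/6 = 96/6 = 16
te_Rehearsal = (13 + 4·14 + 15)/6 = 84/6 = 14
te_Signage = (6 + 4·7 + 8)/6 = 42/6 = 7
te_Security plan = (5 + 4·9 + 19)/6 = 60/6 = 10

Forward pass:
ES_Permits = 0; EF_Permits = 15
ES_Catering order = 0; EF_Catering order = 7
ES_AV setup = 0; EF_AV setup = 14
ES_Stage build = 0; EF_Stage build = 8
ES_Marketing push = 15; EF_Marketing push = 15+5 = 20
ES_Ticketing = max(EF_Catering order=7, EF_Stage build=8) = 8; EF_Ticketing = 8+6 = 14
ES_Staff briefing = 14; EF_Staff briefing = 14+16 = 30
ES_Rehearsal = max(EF_Permits=15, EF_Marketing push=20) = 20; EF_Rehearsal = 20+14 = 34
ES_Signage = max(EF_Catering order=7, EF_Staff briefing=30) = 30; EF_Signage = 30+7 = 37
ES_Security plan = max(EF_Permits=15, EF_Ticketing=14, EF_Rehearsal=34, EF_Signage=37) = 37; EF_Security plan = 37+10 = 47
Expected project duration μ = 47 weeks. Critical path: AV setup → Staff briefing → Signage → Security plan.

47 weeks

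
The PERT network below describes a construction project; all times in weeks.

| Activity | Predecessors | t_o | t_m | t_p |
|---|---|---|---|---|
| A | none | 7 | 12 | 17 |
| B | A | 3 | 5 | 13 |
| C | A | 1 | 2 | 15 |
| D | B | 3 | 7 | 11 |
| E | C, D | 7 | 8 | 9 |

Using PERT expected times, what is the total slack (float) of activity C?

te_A = (7 + 4·12 + 17)/6 = 72/6 = 12
te_B = (3 + 4·5 + 13)/6 = 36/6 = 6
te_C = (1 + 4·2 + 15)/6 = 24/6 = 4
te_D = (3 + 4·7 + 11)/6 = 42/6 = 7
te_E = (7 + 4·8 + 9)/6 = 48/6 = 8

Forward pass:
ES_A = 0; EF_A = 12
ES_B = 12; EF_B = 12+6 = 18
ES_C = 12; EF_C = 12+4 = 16
ES_D = 18; EF_D = 18+7 = 25
ES_E = max(EF_C=16, EF_D=25) = 25; EF_E = 25+8 = 33
Expected project duration μ = 33 weeks. Critical path: A → B → D → E.

Backward pass:
LF_E = 33; LS_E = 33−8 = 25
LF_D = LS_E = 25; LS_D = 25−7 = 18
LF_C = LS_E = 25; LS_C = 25−4 = 21
LF_B = LS_D = 18; LS_B = 18−6 = 12
LF_A = min(LS_B=12, LS_C=21) = 12; LS_A = 12−12 = 0
Slack_C = LS_C − ES_C = 21 − 12 = 9

9 weeks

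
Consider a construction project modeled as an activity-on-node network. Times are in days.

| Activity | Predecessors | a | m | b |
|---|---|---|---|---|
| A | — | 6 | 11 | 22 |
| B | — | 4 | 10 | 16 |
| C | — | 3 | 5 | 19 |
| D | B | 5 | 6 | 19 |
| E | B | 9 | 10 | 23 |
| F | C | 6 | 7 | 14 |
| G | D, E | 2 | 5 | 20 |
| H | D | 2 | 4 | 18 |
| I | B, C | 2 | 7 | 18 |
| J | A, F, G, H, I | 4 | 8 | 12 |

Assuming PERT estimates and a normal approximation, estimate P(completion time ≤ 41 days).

te_A = (6 + 4·11 + 22)/6 = 72/6 = 12; σ²_A = ((22−6)/6)² = 7.111
te_B = (4 + 4·10 + 16)/6 = 60/6 = 10; σ²_B = ((16−4)/6)² = 4.000
te_C = (3 + 4·5 + 19)/6 = 42/6 = 7; σ²_C = ((19−3)/6)² = 7.111
te_D = (5 + 4·6 + 19)/6 = 48/6 = 8; σ²_D = ((19−5)/6)² = 5.444
te_E = (9 + 4·10 + 23)/6 = 72/6 = 12; σ²_E = ((23−9)/6)² = 5.444
te_F = (6 + 4·7 + 14)/6 = 48/6 = 8; σ²_F = ((14−6)/6)² = 1.778
te_G = (2 + 4·5 + 20)/6 = 42/6 = 7; σ²_G = ((20−2)/6)² = 9.000
te_H = (2 + 4·4 + 18)/6 = 36/6 = 6; σ²_H = ((18−2)/6)² = 7.111
te_I = (2 + 4·7 + 18)/6 = 48/6 = 8; σ²_I = ((18−2)/6)² = 7.111
te_J = (4 + 4·8 + 12)/6 = 48/6 = 8; σ²_J = ((12−4)/6)² = 1.778

Forward pass:
ES_A = 0; EF_A = 12
ES_B = 0; EF_B = 10
ES_C = 0; EF_C = 7
ES_D = 10; EF_D = 10+8 = 18
ES_E = 10; EF_E = 10+12 = 22
ES_F = 7; EF_F = 7+8 = 15
ES_G = max(EF_D=18, EF_E=22) = 22; EF_G = 22+7 = 29
ES_H = 18; EF_H = 18+6 = 24
ES_I = max(EF_B=10, EF_C=7) = 10; EF_I = 10+8 = 18
ES_J = max(EF_A=12, EF_F=15, EF_G=29, EF_H=24, EF_I=18) = 29; EF_J = 29+8 = 37
Expected project duration μ = 37 days. Critical path: B → E → G → J.

Variance along critical path = 4.000 + 5.444 + 9.000 + 1.778 = 20.222; σ = √20.222 = 4.497 days.
Z = (41 − 37) / 4.497 = 0.889
P(T ≤ 41) = Φ(0.889) ≈ 0.813

0.813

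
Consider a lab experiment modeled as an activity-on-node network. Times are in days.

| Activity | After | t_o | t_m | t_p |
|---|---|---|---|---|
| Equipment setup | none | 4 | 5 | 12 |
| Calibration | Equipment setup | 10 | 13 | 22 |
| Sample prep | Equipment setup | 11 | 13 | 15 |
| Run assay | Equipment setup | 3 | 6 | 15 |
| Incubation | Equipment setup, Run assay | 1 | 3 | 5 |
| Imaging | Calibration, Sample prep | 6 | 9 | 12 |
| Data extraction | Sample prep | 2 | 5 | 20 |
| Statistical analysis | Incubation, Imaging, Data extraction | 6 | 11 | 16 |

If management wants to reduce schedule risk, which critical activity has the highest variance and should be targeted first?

Calibration

te_Equipment setup = (4 + 4·5 + 12)/6 = 36/6 = 6; σ²_Equipment setup = ((12−4)/6)² = 1.778
te_Calibration = (10 + 4·13 + 22)/6 = 84/6 = 14; σ²_Calibration = ((22−10)/6)² = 4.000
te_Sample prep = (11 + 4·13 + 15)/6 = 78/6 = 13; σ²_Sample prep = ((15−11)/6)² = 0.444
te_Run assay = (3 + 4·6 + 15)/6 = 42/6 = 7; σ²_Run assay = ((15−3)/6)² = 4.000
te_Incubation = (1 + 4·3 + 5)/6 = 18/6 = 3; σ²_Incubation = ((5−1)/6)² = 0.444
te_Imaging = (6 + 4·9 + 12)/6 = 54/6 = 9; σ²_Imaging = ((12−6)/6)² = 1.000
te_Data extraction = (2 + 4·5 + 20)/6 = 42/6 = 7; σ²_Data extraction = ((20−2)/6)² = 9.000
te_Statistical analysis = (6 + 4·11 + 16)/6 = 66/6 = 11; σ²_Statistical analysis = ((16−6)/6)² = 2.778

Forward pass:
ES_Equipment setup = 0; EF_Equipment setup = 6
ES_Calibration = 6; EF_Calibration = 6+14 = 20
ES_Sample prep = 6; EF_Sample prep = 6+13 = 19
ES_Run assay = 6; EF_Run assay = 6+7 = 13
ES_Incubation = max(EF_Equipment setup=6, EF_Run assay=13) = 13; EF_Incubation = 13+3 = 16
ES_Imaging = max(EF_Calibration=20, EF_Sample prep=19) = 20; EF_Imaging = 20+9 = 29
ES_Data extraction = 19; EF_Data extraction = 19+7 = 26
ES_Statistical analysis = max(EF_Incubation=16, EF_Imaging=29, EF_Data extraction=26) = 29; EF_Statistical analysis = 29+11 = 40
Expected project duration μ = 40 days. Critical path: Equipment setup → Calibration → Imaging → Statistical analysis.

Variances on critical path: σ²_Equipment setup=1.778, σ²_Calibration=4.000, σ²_Imaging=1.000, σ²_Statistical analysis=2.778.
Largest is σ²_Calibration = 4.000.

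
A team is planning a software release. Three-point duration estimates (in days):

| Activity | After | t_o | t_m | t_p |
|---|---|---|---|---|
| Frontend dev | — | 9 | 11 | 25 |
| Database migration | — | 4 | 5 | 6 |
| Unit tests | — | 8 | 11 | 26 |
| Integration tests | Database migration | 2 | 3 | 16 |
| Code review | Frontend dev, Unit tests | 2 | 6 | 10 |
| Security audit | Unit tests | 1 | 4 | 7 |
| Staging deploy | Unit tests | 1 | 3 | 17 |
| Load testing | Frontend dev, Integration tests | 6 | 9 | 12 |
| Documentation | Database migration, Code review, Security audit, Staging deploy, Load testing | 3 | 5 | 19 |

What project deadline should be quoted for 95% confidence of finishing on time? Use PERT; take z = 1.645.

te_Frontend dev = (9 + 4·11 + 25)/6 = 78/6 = 13; σ²_Frontend dev = ((25−9)/6)² = 7.111
te_Database migration = (4 + 4·5 + 6)/6 = 30/6 = 5; σ²_Database migration = ((6−4)/6)² = 0.111
te_Unit tests = (8 + 4·11 + 26)/6 = 78/6 = 13; σ²_Unit tests = ((26−8)/6)² = 9.000
te_Integration tests = (2 + 4·3 + 16)/6 = 30/6 = 5; σ²_Integration tests = ((16−2)/6)² = 5.444
te_Code review = (2 + 4·6 + 10)/6 = 36/6 = 6; σ²_Code review = ((10−2)/6)² = 1.778
te_Security audit = (1 + 4·4 + 7)/6 = 24/6 = 4; σ²_Security audit = ((7−1)/6)² = 1.000
te_Staging deploy = (1 + 4·3 + 17)/6 = 30/6 = 5; σ²_Staging deploy = ((17−1)/6)² = 7.111
te_Load testing = (6 + 4·9 + 12)/6 = 54/6 = 9; σ²_Load testing = ((12−6)/6)² = 1.000
te_Documentation = (3 + 4·5 + 19)/6 = 42/6 = 7; σ²_Documentation = ((19−3)/6)² = 7.111

Forward pass:
ES_Frontend dev = 0; EF_Frontend dev = 13
ES_Database migration = 0; EF_Database migration = 5
ES_Unit tests = 0; EF_Unit tests = 13
ES_Integration tests = 5; EF_Integration tests = 5+5 = 10
ES_Code review = max(EF_Frontend dev=13, EF_Unit tests=13) = 13; EF_Code review = 13+6 = 19
ES_Security audit = 13; EF_Security audit = 13+4 = 17
ES_Staging deploy = 13; EF_Staging deploy = 13+5 = 18
ES_Load testing = max(EF_Frontend dev=13, EF_Integration tests=10) = 13; EF_Load testing = 13+9 = 22
ES_Documentation = max(EF_Database migration=5, EF_Code review=19, EF_Security audit=17, EF_Staging deploy=18, EF_Load testing=22) = 22; EF_Documentation = 22+7 = 29
Expected project duration μ = 29 days. Critical path: Frontend dev → Load testing → Documentation.

Variance along critical path = 7.111 + 1.000 + 7.111 = 15.222; σ = 3.902 days.
D = μ + z·σ = 29 + 1.645·3.902 = 35.4 days

35.4 days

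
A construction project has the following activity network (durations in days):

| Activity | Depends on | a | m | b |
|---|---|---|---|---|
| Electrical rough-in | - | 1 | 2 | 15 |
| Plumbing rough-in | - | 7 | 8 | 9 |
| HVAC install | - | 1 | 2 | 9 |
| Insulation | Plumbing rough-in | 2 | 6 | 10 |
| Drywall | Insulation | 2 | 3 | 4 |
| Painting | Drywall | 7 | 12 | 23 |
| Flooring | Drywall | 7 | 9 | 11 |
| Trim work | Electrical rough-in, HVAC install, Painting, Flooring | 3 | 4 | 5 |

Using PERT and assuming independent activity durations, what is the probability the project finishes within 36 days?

te_Electrical rough-in = (1 + 4·2 + 15)/6 = 24/6 = 4; σ²_Electrical rough-in = ((15−1)/6)² = 5.444
te_Plumbing rough-in = (7 + 4·8 + 9)/6 = 48/6 = 8; σ²_Plumbing rough-in = ((9−7)/6)² = 0.111
te_HVAC install = (1 + 4·2 + 9)/6 = 18/6 = 3; σ²_HVAC install = ((9−1)/6)² = 1.778
te_Insulation = (2 + 4·6 + 10)/6 = 36/6 = 6; σ²_Insulation = ((10−2)/6)² = 1.778
te_Drywall = (2 + 4·3 + 4)/6 = 18/6 = 3; σ²_Drywall = ((4−2)/6)² = 0.111
te_Painting = (7 + 4·12 + 23)/6 = 78/6 = 13; σ²_Painting = ((23−7)/6)² = 7.111
te_Flooring = (7 + 4·9 + 11)/6 = 54/6 = 9; σ²_Flooring = ((11−7)/6)² = 0.444
te_Trim work = (3 + 4·4 + 5)/6 = 24/6 = 4; σ²_Trim work = ((5−3)/6)² = 0.111

Forward pass:
ES_Electrical rough-in = 0; EF_Electrical rough-in = 4
ES_Plumbing rough-in = 0; EF_Plumbing rough-in = 8
ES_HVAC install = 0; EF_HVAC install = 3
ES_Insulation = 8; EF_Insulation = 8+6 = 14
ES_Drywall = 14; EF_Drywall = 14+3 = 17
ES_Painting = 17; EF_Painting = 17+13 = 30
ES_Flooring = 17; EF_Flooring = 17+9 = 26
ES_Trim work = max(EF_Electrical rough-in=4, EF_HVAC install=3, EF_Painting=30, EF_Flooring=26) = 30; EF_Trim work = 30+4 = 34
Expected project duration μ = 34 days. Critical path: Plumbing rough-in → Insulation → Drywall → Painting → Trim work.

Variance along critical path = 0.111 + 1.778 + 0.111 + 7.111 + 0.111 = 9.222; σ = √9.222 = 3.037 days.
Z = (36 − 34) / 3.037 = 0.659
P(T ≤ 36) = Φ(0.659) ≈ 0.745

0.745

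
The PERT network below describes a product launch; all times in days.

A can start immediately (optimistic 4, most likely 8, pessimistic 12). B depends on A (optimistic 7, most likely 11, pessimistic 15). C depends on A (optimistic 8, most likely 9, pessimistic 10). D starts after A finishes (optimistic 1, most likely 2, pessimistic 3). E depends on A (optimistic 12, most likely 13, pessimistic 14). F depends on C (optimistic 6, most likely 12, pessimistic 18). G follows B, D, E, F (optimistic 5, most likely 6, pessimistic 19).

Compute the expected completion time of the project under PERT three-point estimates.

te_A = (4 + 4·8 + 12)/6 = 48/6 = 8
te_B = (7 + 4·11 + 15)/6 = 66/6 = 11
te_C = (8 + 4·9 + 10)/6 = 54/6 = 9
te_D = (1 + 4·2 + 3)/6 = 12/6 = 2
te_E = (12 + 4·13 + 14)/6 = 78/6 = 13
te_F = (6 + 4·12 + 18)/6 = 72/6 = 12
te_G = (5 + 4·6 + 19)/6 = 48/6 = 8

Forward pass:
ES_A = 0; EF_A = 8
ES_B = 8; EF_B = 8+11 = 19
ES_C = 8; EF_C = 8+9 = 17
ES_D = 8; EF_D = 8+2 = 10
ES_E = 8; EF_E = 8+13 = 21
ES_F = 17; EF_F = 17+12 = 29
ES_G = max(EF_B=19, EF_D=10, EF_E=21, EF_F=29) = 29; EF_G = 29+8 = 37
Expected project duration μ = 37 days. Critical path: A → C → F → G.

37 days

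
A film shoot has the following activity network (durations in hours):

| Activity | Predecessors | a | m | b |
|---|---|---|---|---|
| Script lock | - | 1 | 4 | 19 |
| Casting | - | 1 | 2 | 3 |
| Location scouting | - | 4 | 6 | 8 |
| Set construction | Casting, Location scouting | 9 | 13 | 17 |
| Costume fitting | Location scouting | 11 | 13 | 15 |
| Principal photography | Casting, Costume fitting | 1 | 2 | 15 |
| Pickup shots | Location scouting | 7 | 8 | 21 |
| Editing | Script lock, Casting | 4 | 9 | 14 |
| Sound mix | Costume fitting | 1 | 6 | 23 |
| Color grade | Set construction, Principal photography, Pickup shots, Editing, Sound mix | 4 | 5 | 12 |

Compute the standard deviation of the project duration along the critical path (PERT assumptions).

te_Script lock = (1 + 4·4 + 19)/6 = 36/6 = 6; σ²_Script lock = ((19−1)/6)² = 9.000
te_Casting = (1 + 4·2 + 3)/6 = 12/6 = 2; σ²_Casting = ((3−1)/6)² = 0.111
te_Location scouting = (4 + 4·6 + 8)/6 = 36/6 = 6; σ²_Location scouting = ((8−4)/6)² = 0.444
te_Set construction = (9 + 4·13 + 17)/6 = 78/6 = 13; σ²_Set construction = ((17−9)/6)² = 1.778
te_Costume fitting = (11 + 4·13 + 15)/6 = 78/6 = 13; σ²_Costume fitting = ((15−11)/6)² = 0.444
te_Principal photography = (1 + 4·2 + 15)/6 = 24/6 = 4; σ²_Principal photography = ((15−1)/6)² = 5.444
te_Pickup shots = (7 + 4·8 + 21)/6 = 60/6 = 10; σ²_Pickup shots = ((21−7)/6)² = 5.444
te_Editing = (4 + 4·9 + 14)/6 = 54/6 = 9; σ²_Editing = ((14−4)/6)² = 2.778
te_Sound mix = (1 + 4·6 + 23)/6 = 48/6 = 8; σ²_Sound mix = ((23−1)/6)² = 13.444
te_Color grade = (4 + 4·5 + 12)/6 = 36/6 = 6; σ²_Color grade = ((12−4)/6)² = 1.778

Forward pass:
ES_Script lock = 0; EF_Script lock = 6
ES_Casting = 0; EF_Casting = 2
ES_Location scouting = 0; EF_Location scouting = 6
ES_Set construction = max(EF_Casting=2, EF_Location scouting=6) = 6; EF_Set construction = 6+13 = 19
ES_Costume fitting = 6; EF_Costume fitting = 6+13 = 19
ES_Principal photography = max(EF_Casting=2, EF_Costume fitting=19) = 19; EF_Principal photography = 19+4 = 23
ES_Pickup shots = 6; EF_Pickup shots = 6+10 = 16
ES_Editing = max(EF_Script lock=6, EF_Casting=2) = 6; EF_Editing = 6+9 = 15
ES_Sound mix = 19; EF_Sound mix = 19+8 = 27
ES_Color grade = max(EF_Set construction=19, EF_Principal photography=23, EF_Pickup shots=16, EF_Editing=15, EF_Sound mix=27) = 27; EF_Color grade = 27+6 = 33
Expected project duration μ = 33 hours. Critical path: Location scouting → Costume fitting → Sound mix → Color grade.

Variance along critical path = 0.444 + 0.444 + 13.444 + 1.778 = 16.111
σ = √16.111 = 4.014 hours

4.01 hours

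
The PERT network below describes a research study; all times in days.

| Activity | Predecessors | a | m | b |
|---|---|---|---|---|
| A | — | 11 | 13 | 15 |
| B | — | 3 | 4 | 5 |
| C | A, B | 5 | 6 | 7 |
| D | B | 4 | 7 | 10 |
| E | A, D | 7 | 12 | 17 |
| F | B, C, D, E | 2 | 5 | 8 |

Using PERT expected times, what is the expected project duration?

te_A = (11 + 4·13 + 15)/6 = 78/6 = 13
te_B = (3 + 4·4 + 5)/6 = 24/6 = 4
te_C = (5 + 4·6 + 7)/6 = 36/6 = 6
te_D = (4 + 4·7 + 10)/6 = 42/6 = 7
te_E = (7 + 4·12 + 17)/6 = 72/6 = 12
te_F = (2 + 4·5 + 8)/6 = 30/6 = 5

Forward pass:
ES_A = 0; EF_A = 13
ES_B = 0; EF_B = 4
ES_C = max(EF_A=13, EF_B=4) = 13; EF_C = 13+6 = 19
ES_D = 4; EF_D = 4+7 = 11
ES_E = max(EF_A=13, EF_D=11) = 13; EF_E = 13+12 = 25
ES_F = max(EF_B=4, EF_C=19, EF_D=11, EF_E=25) = 25; EF_F = 25+5 = 30
Expected project duration μ = 30 days. Critical path: A → E → F.

30 days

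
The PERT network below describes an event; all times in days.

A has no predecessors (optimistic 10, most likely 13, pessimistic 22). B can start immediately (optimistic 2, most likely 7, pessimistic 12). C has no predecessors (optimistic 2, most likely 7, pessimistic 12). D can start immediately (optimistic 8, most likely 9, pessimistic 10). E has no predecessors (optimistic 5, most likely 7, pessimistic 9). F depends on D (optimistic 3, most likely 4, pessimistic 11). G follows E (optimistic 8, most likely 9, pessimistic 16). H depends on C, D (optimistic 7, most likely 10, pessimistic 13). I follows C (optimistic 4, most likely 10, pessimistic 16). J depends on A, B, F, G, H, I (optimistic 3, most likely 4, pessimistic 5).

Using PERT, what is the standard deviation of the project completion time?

te_A = (10 + 4·13 + 22)/6 = 84/6 = 14; σ²_A = ((22−10)/6)² = 4.000
te_B = (2 + 4·7 + 12)/6 = 42/6 = 7; σ²_B = ((12−2)/6)² = 2.778
te_C = (2 + 4·7 + 12)/6 = 42/6 = 7; σ²_C = ((12−2)/6)² = 2.778
te_D = (8 + 4·9 + 10)/6 = 54/6 = 9; σ²_D = ((10−8)/6)² = 0.111
te_E = (5 + 4·7 + 9)/6 = 42/6 = 7; σ²_E = ((9−5)/6)² = 0.444
te_F = (3 + 4·4 + 11)/6 = 30/6 = 5; σ²_F = ((11−3)/6)² = 1.778
te_G = (8 + 4·9 + 16)/6 = 60/6 = 10; σ²_G = ((16−8)/6)² = 1.778
te_H = (7 + 4·10 + 13)/6 = 60/6 = 10; σ²_H = ((13−7)/6)² = 1.000
te_I = (4 + 4·10 + 16)/6 = 60/6 = 10; σ²_I = ((16−4)/6)² = 4.000
te_J = (3 + 4·4 + 5)/6 = 24/6 = 4; σ²_J = ((5−3)/6)² = 0.111

Forward pass:
ES_A = 0; EF_A = 14
ES_B = 0; EF_B = 7
ES_C = 0; EF_C = 7
ES_D = 0; EF_D = 9
ES_E = 0; EF_E = 7
ES_F = 9; EF_F = 9+5 = 14
ES_G = 7; EF_G = 7+10 = 17
ES_H = max(EF_C=7, EF_D=9) = 9; EF_H = 9+10 = 19
ES_I = 7; EF_I = 7+10 = 17
ES_J = max(EF_A=14, EF_B=7, EF_F=14, EF_G=17, EF_H=19, EF_I=17) = 19; EF_J = 19+4 = 23
Expected project duration μ = 23 days. Critical path: D → H → J.

Variance along critical path = 0.111 + 1.000 + 0.111 = 1.222
σ = √1.222 = 1.106 days

1.11 days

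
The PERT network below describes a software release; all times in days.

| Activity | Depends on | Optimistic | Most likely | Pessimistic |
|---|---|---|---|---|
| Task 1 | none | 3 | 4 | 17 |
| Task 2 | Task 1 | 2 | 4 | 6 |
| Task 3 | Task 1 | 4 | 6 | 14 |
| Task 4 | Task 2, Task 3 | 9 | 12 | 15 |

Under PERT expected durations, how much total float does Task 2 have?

3 days

te_Task 1 = (3 + 4·4 + 17)/6 = 36/6 = 6
te_Task 2 = (2 + 4·4 + 6)/6 = 24/6 = 4
te_Task 3 = (4 + 4·6 + 14)/6 = 42/6 = 7
te_Task 4 = (9 + 4·12 + 15)/6 = 72/6 = 12

Forward pass:
ES_Task 1 = 0; EF_Task 1 = 6
ES_Task 2 = 6; EF_Task 2 = 6+4 = 10
ES_Task 3 = 6; EF_Task 3 = 6+7 = 13
ES_Task 4 = max(EF_Task 2=10, EF_Task 3=13) = 13; EF_Task 4 = 13+12 = 25
Expected project duration μ = 25 days. Critical path: Task 1 → Task 3 → Task 4.

Backward pass:
LF_Task 4 = 25; LS_Task 4 = 25−12 = 13
LF_Task 3 = LS_Task 4 = 13; LS_Task 3 = 13−7 = 6
LF_Task 2 = LS_Task 4 = 13; LS_Task 2 = 13−4 = 9
LF_Task 1 = min(LS_Task 2=9, LS_Task 3=6) = 6; LS_Task 1 = 6−6 = 0
Slack_Task 2 = LS_Task 2 − ES_Task 2 = 9 − 6 = 3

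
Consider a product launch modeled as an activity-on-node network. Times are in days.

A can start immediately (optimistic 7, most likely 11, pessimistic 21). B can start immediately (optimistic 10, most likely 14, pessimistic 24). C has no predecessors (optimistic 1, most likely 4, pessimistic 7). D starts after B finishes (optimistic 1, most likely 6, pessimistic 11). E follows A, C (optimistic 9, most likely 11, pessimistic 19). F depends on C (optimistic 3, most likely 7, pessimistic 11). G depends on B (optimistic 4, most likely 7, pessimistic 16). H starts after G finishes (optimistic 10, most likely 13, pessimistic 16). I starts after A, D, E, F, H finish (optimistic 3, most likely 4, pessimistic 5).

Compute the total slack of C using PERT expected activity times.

20 days

te_A = (7 + 4·11 + 21)/6 = 72/6 = 12
te_B = (10 + 4·14 + 24)/6 = 90/6 = 15
te_C = (1 + 4·4 + 7)/6 = 24/6 = 4
te_D = (1 + 4·6 + 11)/6 = 36/6 = 6
te_E = (9 + 4·11 + 19)/6 = 72/6 = 12
te_F = (3 + 4·7 + 11)/6 = 42/6 = 7
te_G = (4 + 4·7 + 16)/6 = 48/6 = 8
te_H = (10 + 4·13 + 16)/6 = 78/6 = 13
te_I = (3 + 4·4 + 5)/6 = 24/6 = 4

Forward pass:
ES_A = 0; EF_A = 12
ES_B = 0; EF_B = 15
ES_C = 0; EF_C = 4
ES_D = 15; EF_D = 15+6 = 21
ES_E = max(EF_A=12, EF_C=4) = 12; EF_E = 12+12 = 24
ES_F = 4; EF_F = 4+7 = 11
ES_G = 15; EF_G = 15+8 = 23
ES_H = 23; EF_H = 23+13 = 36
ES_I = max(EF_A=12, EF_D=21, EF_E=24, EF_F=11, EF_H=36) = 36; EF_I = 36+4 = 40
Expected project duration μ = 40 days. Critical path: B → G → H → I.

Backward pass:
LF_I = 40; LS_I = 40−4 = 36
LF_H = LS_I = 36; LS_H = 36−13 = 23
LF_G = LS_H = 23; LS_G = 23−8 = 15
LF_F = LS_I = 36; LS_F = 36−7 = 29
LF_E = LS_I = 36; LS_E = 36−12 = 24
LF_D = LS_I = 36; LS_D = 36−6 = 30
LF_C = min(LS_E=24, LS_F=29) = 24; LS_C = 24−4 = 20
LF_B = min(LS_D=30, LS_G=15) = 15; LS_B = 15−15 = 0
LF_A = min(LS_E=24, LS_I=36) = 24; LS_A = 24−12 = 12
Slack_C = LS_C − ES_C = 20 − 0 = 20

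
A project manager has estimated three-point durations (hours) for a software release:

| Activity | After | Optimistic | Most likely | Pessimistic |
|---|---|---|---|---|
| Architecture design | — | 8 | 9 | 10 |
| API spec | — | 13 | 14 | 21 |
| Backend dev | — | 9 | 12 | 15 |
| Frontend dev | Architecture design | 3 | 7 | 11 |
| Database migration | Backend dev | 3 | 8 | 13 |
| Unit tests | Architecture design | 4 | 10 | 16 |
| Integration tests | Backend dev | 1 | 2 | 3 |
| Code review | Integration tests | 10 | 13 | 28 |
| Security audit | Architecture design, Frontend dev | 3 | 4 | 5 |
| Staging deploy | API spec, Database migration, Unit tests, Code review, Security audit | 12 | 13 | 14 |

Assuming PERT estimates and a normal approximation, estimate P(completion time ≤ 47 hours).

te_Architecture design = (8 + 4·9 + 10)/6 = 54/6 = 9; σ²_Architecture design = ((10−8)/6)² = 0.111
te_API spec = (13 + 4·14 + 21)/6 = 90/6 = 15; σ²_API spec = ((21−13)/6)² = 1.778
te_Backend dev = (9 + 4·12 + 15)/6 = 72/6 = 12; σ²_Backend dev = ((15−9)/6)² = 1.000
te_Frontend dev = (3 + 4·7 + 11)/6 = 42/6 = 7; σ²_Frontend dev = ((11−3)/6)² = 1.778
te_Database migration = (3 + 4·8 + 13)/6 = 48/6 = 8; σ²_Database migration = ((13−3)/6)² = 2.778
te_Unit tests = (4 + 4·10 + 16)/6 = 60/6 = 10; σ²_Unit tests = ((16−4)/6)² = 4.000
te_Integration tests = (1 + 4·2 + 3)/6 = 12/6 = 2; σ²_Integration tests = ((3−1)/6)² = 0.111
te_Code review = (10 + 4·13 + 28)/6 = 90/6 = 15; σ²_Code review = ((28−10)/6)² = 9.000
te_Security audit = (3 + 4·4 + 5)/6 = 24/6 = 4; σ²_Security audit = ((5−3)/6)² = 0.111
te_Staging deploy = (12 + 4·13 + 14)/6 = 78/6 = 13; σ²_Staging deploy = ((14−12)/6)² = 0.111

Forward pass:
ES_Architecture design = 0; EF_Architecture design = 9
ES_API spec = 0; EF_API spec = 15
ES_Backend dev = 0; EF_Backend dev = 12
ES_Frontend dev = 9; EF_Frontend dev = 9+7 = 16
ES_Database migration = 12; EF_Database migration = 12+8 = 20
ES_Unit tests = 9; EF_Unit tests = 9+10 = 19
ES_Integration tests = 12; EF_Integration tests = 12+2 = 14
ES_Code review = 14; EF_Code review = 14+15 = 29
ES_Security audit = max(EF_Architecture design=9, EF_Frontend dev=16) = 16; EF_Security audit = 16+4 = 20
ES_Staging deploy = max(EF_API spec=15, EF_Database migration=20, EF_Unit tests=19, EF_Code review=29, EF_Security audit=20) = 29; EF_Staging deploy = 29+13 = 42
Expected project duration μ = 42 hours. Critical path: Backend dev → Integration tests → Code review → Staging deploy.

Variance along critical path = 1.000 + 0.111 + 9.000 + 0.111 = 10.222; σ = √10.222 = 3.197 hours.
Z = (47 − 42) / 3.197 = 1.564
P(T ≤ 47) = Φ(1.564) ≈ 0.941

0.941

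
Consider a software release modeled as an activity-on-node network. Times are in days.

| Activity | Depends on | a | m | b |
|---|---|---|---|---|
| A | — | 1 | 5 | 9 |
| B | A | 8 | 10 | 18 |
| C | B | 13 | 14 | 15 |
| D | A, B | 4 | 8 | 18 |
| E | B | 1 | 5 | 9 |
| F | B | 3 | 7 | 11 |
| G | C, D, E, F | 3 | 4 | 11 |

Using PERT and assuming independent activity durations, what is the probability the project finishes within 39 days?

te_A = (1 + 4·5 + 9)/6 = 30/6 = 5; σ²_A = ((9−1)/6)² = 1.778
te_B = (8 + 4·10 + 18)/6 = 66/6 = 11; σ²_B = ((18−8)/6)² = 2.778
te_C = (13 + 4·14 + 15)/6 = 84/6 = 14; σ²_C = ((15−13)/6)² = 0.111
te_D = (4 + 4·8 + 18)/6 = 54/6 = 9; σ²_D = ((18−4)/6)² = 5.444
te_E = (1 + 4·5 + 9)/6 = 30/6 = 5; σ²_E = ((9−1)/6)² = 1.778
te_F = (3 + 4·7 + 11)/6 = 42/6 = 7; σ²_F = ((11−3)/6)² = 1.778
te_G = (3 + 4·4 + 11)/6 = 30/6 = 5; σ²_G = ((11−3)/6)² = 1.778

Forward pass:
ES_A = 0; EF_A = 5
ES_B = 5; EF_B = 5+11 = 16
ES_C = 16; EF_C = 16+14 = 30
ES_D = max(EF_A=5, EF_B=16) = 16; EF_D = 16+9 = 25
ES_E = 16; EF_E = 16+5 = 21
ES_F = 16; EF_F = 16+7 = 23
ES_G = max(EF_C=30, EF_D=25, EF_E=21, EF_F=23) = 30; EF_G = 30+5 = 35
Expected project duration μ = 35 days. Critical path: A → B → C → G.

Variance along critical path = 1.778 + 2.778 + 0.111 + 1.778 = 6.444; σ = √6.444 = 2.539 days.
Z = (39 − 35) / 2.539 = 1.576
P(T ≤ 39) = Φ(1.576) ≈ 0.942

0.942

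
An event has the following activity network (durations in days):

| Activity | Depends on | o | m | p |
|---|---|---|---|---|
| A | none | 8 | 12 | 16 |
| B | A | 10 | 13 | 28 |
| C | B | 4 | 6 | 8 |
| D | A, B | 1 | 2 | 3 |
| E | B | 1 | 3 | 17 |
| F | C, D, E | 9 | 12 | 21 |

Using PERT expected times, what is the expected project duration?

46 days

te_A = (8 + 4·12 + 16)/6 = 72/6 = 12
te_B = (10 + 4·13 + 28)/6 = 90/6 = 15
te_C = (4 + 4·6 + 8)/6 = 36/6 = 6
te_D = (1 + 4·2 + 3)/6 = 12/6 = 2
te_E = (1 + 4·3 + 17)/6 = 30/6 = 5
te_F = (9 + 4·12 + 21)/6 = 78/6 = 13

Forward pass:
ES_A = 0; EF_A = 12
ES_B = 12; EF_B = 12+15 = 27
ES_C = 27; EF_C = 27+6 = 33
ES_D = max(EF_A=12, EF_B=27) = 27; EF_D = 27+2 = 29
ES_E = 27; EF_E = 27+5 = 32
ES_F = max(EF_C=33, EF_D=29, EF_E=32) = 33; EF_F = 33+13 = 46
Expected project duration μ = 46 days. Critical path: A → B → C → F.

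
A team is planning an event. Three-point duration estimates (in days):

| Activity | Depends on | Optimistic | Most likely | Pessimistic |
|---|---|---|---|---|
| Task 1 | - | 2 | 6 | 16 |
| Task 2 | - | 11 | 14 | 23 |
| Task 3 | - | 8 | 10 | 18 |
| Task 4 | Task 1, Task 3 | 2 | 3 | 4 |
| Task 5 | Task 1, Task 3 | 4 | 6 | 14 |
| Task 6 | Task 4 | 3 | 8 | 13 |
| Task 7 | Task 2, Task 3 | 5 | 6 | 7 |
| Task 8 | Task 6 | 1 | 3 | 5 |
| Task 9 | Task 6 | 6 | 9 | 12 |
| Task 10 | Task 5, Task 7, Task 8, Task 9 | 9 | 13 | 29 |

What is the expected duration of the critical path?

te_Task 1 = (2 + 4·6 + 16)/6 = 42/6 = 7
te_Task 2 = (11 + 4·14 + 23)/6 = 90/6 = 15
te_Task 3 = (8 + 4·10 + 18)/6 = 66/6 = 11
te_Task 4 = (2 + 4·3 + 4)/6 = 18/6 = 3
te_Task 5 = (4 + 4·6 + 14)/6 = 42/6 = 7
te_Task 6 = (3 + 4·8 + 13)/6 = 48/6 = 8
te_Task 7 = (5 + 4·6 + 7)/6 = 36/6 = 6
te_Task 8 = (1 + 4·3 + 5)/6 = 18/6 = 3
te_Task 9 = (6 + 4·9 + 12)/6 = 54/6 = 9
te_Task 10 = (9 + 4·13 + 29)/6 = 90/6 = 15

Forward pass:
ES_Task 1 = 0; EF_Task 1 = 7
ES_Task 2 = 0; EF_Task 2 = 15
ES_Task 3 = 0; EF_Task 3 = 11
ES_Task 4 = max(EF_Task 1=7, EF_Task 3=11) = 11; EF_Task 4 = 11+3 = 14
ES_Task 5 = max(EF_Task 1=7, EF_Task 3=11) = 11; EF_Task 5 = 11+7 = 18
ES_Task 6 = 14; EF_Task 6 = 14+8 = 22
ES_Task 7 = max(EF_Task 2=15, EF_Task 3=11) = 15; EF_Task 7 = 15+6 = 21
ES_Task 8 = 22; EF_Task 8 = 22+3 = 25
ES_Task 9 = 22; EF_Task 9 = 22+9 = 31
ES_Task 10 = max(EF_Task 5=18, EF_Task 7=21, EF_Task 8=25, EF_Task 9=31) = 31; EF_Task 10 = 31+15 = 46
Expected project duration μ = 46 days. Critical path: Task 3 → Task 4 → Task 6 → Task 9 → Task 10.

46 days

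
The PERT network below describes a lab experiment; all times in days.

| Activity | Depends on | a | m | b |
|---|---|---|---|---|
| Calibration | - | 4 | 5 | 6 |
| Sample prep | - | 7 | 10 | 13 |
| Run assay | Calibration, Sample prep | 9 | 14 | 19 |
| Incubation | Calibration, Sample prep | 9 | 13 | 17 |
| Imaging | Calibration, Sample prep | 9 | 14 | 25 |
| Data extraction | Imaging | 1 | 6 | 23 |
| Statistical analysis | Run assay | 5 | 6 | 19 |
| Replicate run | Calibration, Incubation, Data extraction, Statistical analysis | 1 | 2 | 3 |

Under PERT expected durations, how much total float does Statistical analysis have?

te_Calibration = (4 + 4·5 + 6)/6 = 30/6 = 5
te_Sample prep = (7 + 4·10 + 13)/6 = 60/6 = 10
te_Run assay = (9 + 4·14 + 19)/6 = 84/6 = 14
te_Incubation = (9 + 4·13 + 17)/6 = 78/6 = 13
te_Imaging = (9 + 4·14 + 25)/6 = 90/6 = 15
te_Data extraction = (1 + 4·6 + 23)/6 = 48/6 = 8
te_Statistical analysis = (5 + 4·6 + 19)/6 = 48/6 = 8
te_Replicate run = (1 + 4·2 + 3)/6 = 12/6 = 2

Forward pass:
ES_Calibration = 0; EF_Calibration = 5
ES_Sample prep = 0; EF_Sample prep = 10
ES_Run assay = max(EF_Calibration=5, EF_Sample prep=10) = 10; EF_Run assay = 10+14 = 24
ES_Incubation = max(EF_Calibration=5, EF_Sample prep=10) = 10; EF_Incubation = 10+13 = 23
ES_Imaging = max(EF_Calibration=5, EF_Sample prep=10) = 10; EF_Imaging = 10+15 = 25
ES_Data extraction = 25; EF_Data extraction = 25+8 = 33
ES_Statistical analysis = 24; EF_Statistical analysis = 24+8 = 32
ES_Replicate run = max(EF_Calibration=5, EF_Incubation=23, EF_Data extraction=33, EF_Statistical analysis=32) = 33; EF_Replicate run = 33+2 = 35
Expected project duration μ = 35 days. Critical path: Sample prep → Imaging → Data extraction → Replicate run.

Backward pass:
LF_Replicate run = 35; LS_Replicate run = 35−2 = 33
LF_Statistical analysis = LS_Replicate run = 33; LS_Statistical analysis = 33−8 = 25
LF_Data extraction = LS_Replicate run = 33; LS_Data extraction = 33−8 = 25
LF_Imaging = LS_Data extraction = 25; LS_Imaging = 25−15 = 10
LF_Incubation = LS_Replicate run = 33; LS_Incubation = 33−13 = 20
LF_Run assay = LS_Statistical analysis = 25; LS_Run assay = 25−14 = 11
LF_Sample prep = min(LS_Run assay=11, LS_Incubation=20, LS_Imaging=10) = 10; LS_Sample prep = 10−10 = 0
LF_Calibration = min(LS_Run assay=11, LS_Incubation=20, LS_Imaging=10, LS_Replicate run=33) = 10; LS_Calibration = 10−5 = 5
Slack_Statistical analysis = LS_Statistical analysis − ES_Statistical analysis = 25 − 24 = 1

1 days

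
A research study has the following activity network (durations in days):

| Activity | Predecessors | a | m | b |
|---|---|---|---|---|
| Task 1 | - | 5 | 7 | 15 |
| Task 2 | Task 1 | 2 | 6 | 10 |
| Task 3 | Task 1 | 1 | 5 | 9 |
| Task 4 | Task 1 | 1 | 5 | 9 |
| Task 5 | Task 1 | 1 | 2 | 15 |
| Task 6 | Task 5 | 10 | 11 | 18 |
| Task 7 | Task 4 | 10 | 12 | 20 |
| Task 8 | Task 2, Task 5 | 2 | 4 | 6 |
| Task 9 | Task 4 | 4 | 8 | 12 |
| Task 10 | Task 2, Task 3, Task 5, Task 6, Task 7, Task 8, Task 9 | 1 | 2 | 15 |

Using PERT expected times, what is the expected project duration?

30 days

te_Task 1 = (5 + 4·7 + 15)/6 = 48/6 = 8
te_Task 2 = (2 + 4·6 + 10)/6 = 36/6 = 6
te_Task 3 = (1 + 4·5 + 9)/6 = 30/6 = 5
te_Task 4 = (1 + 4·5 + 9)/6 = 30/6 = 5
te_Task 5 = (1 + 4·2 + 15)/6 = 24/6 = 4
te_Task 6 = (10 + 4·11 + 18)/6 = 72/6 = 12
te_Task 7 = (10 + 4·12 + 20)/6 = 78/6 = 13
te_Task 8 = (2 + 4·4 + 6)/6 = 24/6 = 4
te_Task 9 = (4 + 4·8 + 12)/6 = 48/6 = 8
te_Task 10 = (1 + 4·2 + 15)/6 = 24/6 = 4

Forward pass:
ES_Task 1 = 0; EF_Task 1 = 8
ES_Task 2 = 8; EF_Task 2 = 8+6 = 14
ES_Task 3 = 8; EF_Task 3 = 8+5 = 13
ES_Task 4 = 8; EF_Task 4 = 8+5 = 13
ES_Task 5 = 8; EF_Task 5 = 8+4 = 12
ES_Task 6 = 12; EF_Task 6 = 12+12 = 24
ES_Task 7 = 13; EF_Task 7 = 13+13 = 26
ES_Task 8 = max(EF_Task 2=14, EF_Task 5=12) = 14; EF_Task 8 = 14+4 = 18
ES_Task 9 = 13; EF_Task 9 = 13+8 = 21
ES_Task 10 = max(EF_Task 2=14, EF_Task 3=13, EF_Task 5=12, EF_Task 6=24, EF_Task 7=26, EF_Task 8=18, EF_Task 9=21) = 26; EF_Task 10 = 26+4 = 30
Expected project duration μ = 30 days. Critical path: Task 1 → Task 4 → Task 7 → Task 10.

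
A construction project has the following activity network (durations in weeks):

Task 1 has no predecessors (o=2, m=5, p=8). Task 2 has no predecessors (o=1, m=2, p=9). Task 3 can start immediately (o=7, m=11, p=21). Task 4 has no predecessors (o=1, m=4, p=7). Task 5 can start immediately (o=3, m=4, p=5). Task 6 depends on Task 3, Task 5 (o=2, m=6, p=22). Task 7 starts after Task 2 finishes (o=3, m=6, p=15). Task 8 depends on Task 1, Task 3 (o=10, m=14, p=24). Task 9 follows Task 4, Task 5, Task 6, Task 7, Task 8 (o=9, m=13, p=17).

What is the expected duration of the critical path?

40 weeks

te_Task 1 = (2 + 4·5 + 8)/6 = 30/6 = 5
te_Task 2 = (1 + 4·2 + 9)/6 = 18/6 = 3
te_Task 3 = (7 + 4·11 + 21)/6 = 72/6 = 12
te_Task 4 = (1 + 4·4 + 7)/6 = 24/6 = 4
te_Task 5 = (3 + 4·4 + 5)/6 = 24/6 = 4
te_Task 6 = (2 + 4·6 + 22)/6 = 48/6 = 8
te_Task 7 = (3 + 4·6 + 15)/6 = 42/6 = 7
te_Task 8 = (10 + 4·14 + 24)/6 = 90/6 = 15
te_Task 9 = (9 + 4·13 + 17)/6 = 78/6 = 13

Forward pass:
ES_Task 1 = 0; EF_Task 1 = 5
ES_Task 2 = 0; EF_Task 2 = 3
ES_Task 3 = 0; EF_Task 3 = 12
ES_Task 4 = 0; EF_Task 4 = 4
ES_Task 5 = 0; EF_Task 5 = 4
ES_Task 6 = max(EF_Task 3=12, EF_Task 5=4) = 12; EF_Task 6 = 12+8 = 20
ES_Task 7 = 3; EF_Task 7 = 3+7 = 10
ES_Task 8 = max(EF_Task 1=5, EF_Task 3=12) = 12; EF_Task 8 = 12+15 = 27
ES_Task 9 = max(EF_Task 4=4, EF_Task 5=4, EF_Task 6=20, EF_Task 7=10, EF_Task 8=27) = 27; EF_Task 9 = 27+13 = 40
Expected project duration μ = 40 weeks. Critical path: Task 3 → Task 8 → Task 9.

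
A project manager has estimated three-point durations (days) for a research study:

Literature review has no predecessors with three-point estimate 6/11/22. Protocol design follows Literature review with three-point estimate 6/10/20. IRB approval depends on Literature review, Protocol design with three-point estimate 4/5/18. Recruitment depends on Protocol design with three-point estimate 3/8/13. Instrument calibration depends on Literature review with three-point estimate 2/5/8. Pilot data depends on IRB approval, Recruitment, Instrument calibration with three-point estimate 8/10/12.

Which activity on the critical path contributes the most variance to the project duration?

Literature review

te_Literature review = (6 + 4·11 + 22)/6 = 72/6 = 12; σ²_Literature review = ((22−6)/6)² = 7.111
te_Protocol design = (6 + 4·10 + 20)/6 = 66/6 = 11; σ²_Protocol design = ((20−6)/6)² = 5.444
te_IRB approval = (4 + 4·5 + 18)/6 = 42/6 = 7; σ²_IRB approval = ((18−4)/6)² = 5.444
te_Recruitment = (3 + 4·8 + 13)/6 = 48/6 = 8; σ²_Recruitment = ((13−3)/6)² = 2.778
te_Instrument calibration = (2 + 4·5 + 8)/6 = 30/6 = 5; σ²_Instrument calibration = ((8−2)/6)² = 1.000
te_Pilot data = (8 + 4·10 + 12)/6 = 60/6 = 10; σ²_Pilot data = ((12−8)/6)² = 0.444

Forward pass:
ES_Literature review = 0; EF_Literature review = 12
ES_Protocol design = 12; EF_Protocol design = 12+11 = 23
ES_IRB approval = max(EF_Literature review=12, EF_Protocol design=23) = 23; EF_IRB approval = 23+7 = 30
ES_Recruitment = 23; EF_Recruitment = 23+8 = 31
ES_Instrument calibration = 12; EF_Instrument calibration = 12+5 = 17
ES_Pilot data = max(EF_IRB approval=30, EF_Recruitment=31, EF_Instrument calibration=17) = 31; EF_Pilot data = 31+10 = 41
Expected project duration μ = 41 days. Critical path: Literature review → Protocol design → Recruitment → Pilot data.

Variances on critical path: σ²_Literature review=7.111, σ²_Protocol design=5.444, σ²_Recruitment=2.778, σ²_Pilot data=0.444.
Largest is σ²_Literature review = 7.111.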